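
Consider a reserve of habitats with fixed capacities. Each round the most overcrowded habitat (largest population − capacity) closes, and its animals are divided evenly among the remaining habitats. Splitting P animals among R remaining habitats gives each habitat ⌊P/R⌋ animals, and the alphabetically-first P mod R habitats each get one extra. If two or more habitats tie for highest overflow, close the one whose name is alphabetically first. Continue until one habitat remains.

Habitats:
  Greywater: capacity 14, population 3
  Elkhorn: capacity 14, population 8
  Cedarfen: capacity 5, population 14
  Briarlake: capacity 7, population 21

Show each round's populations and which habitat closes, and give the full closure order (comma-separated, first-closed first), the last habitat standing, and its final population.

Closure order: Briarlake, Cedarfen, Elkhorn
Last habitat: Greywater with 46 animals

Round 1: Briarlake=21 Cedarfen=14 Elkhorn=8 Greywater=3 → close Briarlake (overflow 14)
  21÷3 = 7 each, +1 to first 0
Round 2: Cedarfen=21 Elkhorn=15 Greywater=10 → close Cedarfen (overflow 16)
  21÷2 = 10 each, +1 to first 1
Round 3: Elkhorn=26 Greywater=20 → close Elkhorn (overflow 12)
  26÷1 = 26 each, +1 to first 0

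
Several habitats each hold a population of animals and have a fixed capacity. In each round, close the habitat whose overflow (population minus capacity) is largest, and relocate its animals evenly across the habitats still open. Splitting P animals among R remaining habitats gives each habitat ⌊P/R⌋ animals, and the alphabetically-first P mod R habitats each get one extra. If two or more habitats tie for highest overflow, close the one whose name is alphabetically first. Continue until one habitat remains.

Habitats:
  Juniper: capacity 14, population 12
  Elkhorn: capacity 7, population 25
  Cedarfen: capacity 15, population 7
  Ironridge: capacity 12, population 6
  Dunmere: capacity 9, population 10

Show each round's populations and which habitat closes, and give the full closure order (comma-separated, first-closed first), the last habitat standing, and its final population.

Round 1: Cedarfen=7 Dunmere=10 Elkhorn=25 Ironridge=6 Juniper=12 → close Elkhorn (overflow 18)
  25÷4 = 6 each, +1 to first 1
Round 2: Cedarfen=14 Dunmere=16 Ironridge=12 Juniper=18 → close Dunmere (overflow 7)
  16÷3 = 5 each, +1 to first 1
Round 3: Cedarfen=20 Ironridge=17 Juniper=23 → close Juniper (overflow 9)
  23÷2 = 11 each, +1 to first 1
Round 4: Cedarfen=32 Ironridge=28 → close Cedarfen (overflow 17)
  32÷1 = 32 each, +1 to first 0

Closure order: Elkhorn, Dunmere, Juniper, Cedarfen
Last habitat: Ironridge with 60 animals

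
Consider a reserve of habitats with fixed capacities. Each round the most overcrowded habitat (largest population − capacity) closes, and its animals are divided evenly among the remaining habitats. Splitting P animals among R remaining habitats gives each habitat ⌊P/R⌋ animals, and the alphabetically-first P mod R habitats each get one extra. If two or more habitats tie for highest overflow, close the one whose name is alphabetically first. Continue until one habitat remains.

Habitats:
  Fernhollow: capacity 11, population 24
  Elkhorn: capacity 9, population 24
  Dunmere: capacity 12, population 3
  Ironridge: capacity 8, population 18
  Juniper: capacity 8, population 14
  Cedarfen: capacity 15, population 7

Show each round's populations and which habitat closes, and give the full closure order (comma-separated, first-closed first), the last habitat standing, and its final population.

Round 1: Cedarfen=7 Dunmere=3 Elkhorn=24 Fernhollow=24 Ironridge=18 Juniper=14 → close Elkhorn (overflow 15)
  24÷5 = 4 each, +1 to first 4
Round 2: Cedarfen=12 Dunmere=8 Fernhollow=29 Ironridge=23 Juniper=18 → close Fernhollow (overflow 18)
  29÷4 = 7 each, +1 to first 1
Round 3: Cedarfen=20 Dunmere=15 Ironridge=30 Juniper=25 → close Ironridge (overflow 22)
  30÷3 = 10 each, +1 to first 0
Round 4: Cedarfen=30 Dunmere=25 Juniper=35 → close Juniper (overflow 27)
  35÷2 = 17 each, +1 to first 1
Round 5: Cedarfen=48 Dunmere=42 → close Cedarfen (overflow 33)
  48÷1 = 48 each, +1 to first 0

Closure order: Elkhorn, Fernhollow, Ironridge, Juniper, Cedarfen
Last habitat: Dunmere with 90 animals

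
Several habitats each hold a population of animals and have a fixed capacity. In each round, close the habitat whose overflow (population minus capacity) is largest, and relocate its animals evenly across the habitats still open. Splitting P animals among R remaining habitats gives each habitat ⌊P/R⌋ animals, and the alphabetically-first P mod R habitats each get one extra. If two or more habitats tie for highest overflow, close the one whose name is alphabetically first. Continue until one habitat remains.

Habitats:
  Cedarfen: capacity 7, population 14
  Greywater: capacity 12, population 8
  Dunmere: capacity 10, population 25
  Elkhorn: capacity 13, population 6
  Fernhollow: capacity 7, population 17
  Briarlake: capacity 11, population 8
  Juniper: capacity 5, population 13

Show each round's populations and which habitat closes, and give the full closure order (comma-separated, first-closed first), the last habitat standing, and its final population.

Closure order: Dunmere, Fernhollow, Juniper, Cedarfen, Briarlake, Greywater
Last habitat: Elkhorn with 91 animals

Round 1: Briarlake=8 Cedarfen=14 Dunmere=25 Elkhorn=6 Fernhollow=17 Greywater=8 Juniper=13 → close Dunmere (overflow 15)
  25÷6 = 4 each, +1 to first 1
Round 2: Briarlake=13 Cedarfen=18 Elkhorn=10 Fernhollow=21 Greywater=12 Juniper=17 → close Fernhollow (overflow 14)
  21÷5 = 4 each, +1 to first 1
Round 3: Briarlake=18 Cedarfen=22 Elkhorn=14 Greywater=16 Juniper=21 → close Juniper (overflow 16)
  21÷4 = 5 each, +1 to first 1
Round 4: Briarlake=24 Cedarfen=27 Elkhorn=19 Greywater=21 → close Cedarfen (overflow 20)
  27÷3 = 9 each, +1 to first 0
Round 5: Briarlake=33 Elkhorn=28 Greywater=30 → close Briarlake (overflow 22)
  33÷2 = 16 each, +1 to first 1
Round 6: Elkhorn=45 Greywater=46 → close Greywater (overflow 34)
  46÷1 = 46 each, +1 to first 0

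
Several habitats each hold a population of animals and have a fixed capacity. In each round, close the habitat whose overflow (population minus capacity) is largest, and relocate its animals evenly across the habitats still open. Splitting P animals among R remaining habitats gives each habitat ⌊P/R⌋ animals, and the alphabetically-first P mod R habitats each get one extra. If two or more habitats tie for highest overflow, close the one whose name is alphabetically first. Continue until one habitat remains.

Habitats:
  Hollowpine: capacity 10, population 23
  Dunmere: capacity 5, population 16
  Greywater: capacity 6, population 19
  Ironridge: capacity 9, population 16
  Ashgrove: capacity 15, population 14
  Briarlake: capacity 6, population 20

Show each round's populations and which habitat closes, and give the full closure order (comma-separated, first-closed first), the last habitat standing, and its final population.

Closure order: Briarlake, Greywater, Hollowpine, Dunmere, Ironridge
Last habitat: Ashgrove with 108 animals

Round 1: Ashgrove=14 Briarlake=20 Dunmere=16 Greywater=19 Hollowpine=23 Ironridge=16 → close Briarlake (overflow 14)
  20÷5 = 4 each, +1 to first 0
Round 2: Ashgrove=18 Dunmere=20 Greywater=23 Hollowpine=27 Ironridge=20 → close Greywater (overflow 17)
  23÷4 = 5 each, +1 to first 3
Round 3: Ashgrove=24 Dunmere=26 Hollowpine=33 Ironridge=25 → close Hollowpine (overflow 23)
  33÷3 = 11 each, +1 to first 0
Round 4: Ashgrove=35 Dunmere=37 Ironridge=36 → close Dunmere (overflow 32)
  37÷2 = 18 each, +1 to first 1
Round 5: Ashgrove=54 Ironridge=54 → close Ironridge (overflow 45)
  54÷1 = 54 each, +1 to first 0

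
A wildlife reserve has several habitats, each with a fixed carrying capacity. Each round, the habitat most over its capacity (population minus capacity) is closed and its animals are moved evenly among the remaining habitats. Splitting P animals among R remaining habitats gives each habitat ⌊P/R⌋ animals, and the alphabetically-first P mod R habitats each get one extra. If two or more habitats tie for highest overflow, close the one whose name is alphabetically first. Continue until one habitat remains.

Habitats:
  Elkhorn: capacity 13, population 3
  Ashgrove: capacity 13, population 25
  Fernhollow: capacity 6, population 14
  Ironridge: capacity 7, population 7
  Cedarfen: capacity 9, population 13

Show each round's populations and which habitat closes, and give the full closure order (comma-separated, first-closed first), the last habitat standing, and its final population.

Round 1: Ashgrove=25 Cedarfen=13 Elkhorn=3 Fernhollow=14 Ironridge=7 → close Ashgrove (overflow 12)
  25÷4 = 6 each, +1 to first 1
Round 2: Cedarfen=20 Elkhorn=9 Fernhollow=20 Ironridge=13 → close Fernhollow (overflow 14)
  20÷3 = 6 each, +1 to first 2
Round 3: Cedarfen=27 Elkhorn=16 Ironridge=19 → close Cedarfen (overflow 18)
  27÷2 = 13 each, +1 to first 1
Round 4: Elkhorn=30 Ironridge=32 → close Ironridge (overflow 25)
  32÷1 = 32 each, +1 to first 0

Closure order: Ashgrove, Fernhollow, Cedarfen, Ironridge
Last habitat: Elkhorn with 62 animals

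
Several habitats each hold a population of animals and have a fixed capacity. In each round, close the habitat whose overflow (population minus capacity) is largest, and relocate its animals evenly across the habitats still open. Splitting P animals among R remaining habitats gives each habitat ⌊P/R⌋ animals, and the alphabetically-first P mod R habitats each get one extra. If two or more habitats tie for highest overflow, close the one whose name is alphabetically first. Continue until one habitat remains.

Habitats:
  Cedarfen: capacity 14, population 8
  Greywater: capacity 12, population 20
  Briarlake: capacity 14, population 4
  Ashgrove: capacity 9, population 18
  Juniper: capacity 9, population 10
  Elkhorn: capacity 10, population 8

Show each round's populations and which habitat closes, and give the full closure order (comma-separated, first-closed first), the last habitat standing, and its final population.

Closure order: Ashgrove, Greywater, Juniper, Elkhorn, Cedarfen
Last habitat: Briarlake with 68 animals

Round 1: Ashgrove=18 Briarlake=4 Cedarfen=8 Elkhorn=8 Greywater=20 Juniper=10 → close Ashgrove (overflow 9)
  18÷5 = 3 each, +1 to first 3
Round 2: Briarlake=8 Cedarfen=12 Elkhorn=12 Greywater=23 Juniper=13 → close Greywater (overflow 11)
  23÷4 = 5 each, +1 to first 3
Round 3: Briarlake=14 Cedarfen=18 Elkhorn=18 Juniper=18 → close Juniper (overflow 9)
  18÷3 = 6 each, +1 to first 0
Round 4: Briarlake=20 Cedarfen=24 Elkhorn=24 → close Elkhorn (overflow 14)
  24÷2 = 12 each, +1 to first 0
Round 5: Briarlake=32 Cedarfen=36 → close Cedarfen (overflow 22)
  36÷1 = 36 each, +1 to first 0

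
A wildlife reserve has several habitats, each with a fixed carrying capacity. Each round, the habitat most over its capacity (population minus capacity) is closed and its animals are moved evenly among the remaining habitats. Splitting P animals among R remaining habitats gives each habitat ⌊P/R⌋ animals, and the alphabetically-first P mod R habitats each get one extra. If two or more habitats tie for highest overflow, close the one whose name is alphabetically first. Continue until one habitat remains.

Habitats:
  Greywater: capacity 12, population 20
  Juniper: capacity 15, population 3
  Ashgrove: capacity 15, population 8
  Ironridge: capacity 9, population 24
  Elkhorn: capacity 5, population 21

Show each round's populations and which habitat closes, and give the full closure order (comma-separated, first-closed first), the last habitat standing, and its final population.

Round 1: Ashgrove=8 Elkhorn=21 Greywater=20 Ironridge=24 Juniper=3 → close Elkhorn (overflow 16)
  21÷4 = 5 each, +1 to first 1
Round 2: Ashgrove=14 Greywater=25 Ironridge=29 Juniper=8 → close Ironridge (overflow 20)
  29÷3 = 9 each, +1 to first 2
Round 3: Ashgrove=24 Greywater=35 Juniper=17 → close Greywater (overflow 23)
  35÷2 = 17 each, +1 to first 1
Round 4: Ashgrove=42 Juniper=34 → close Ashgrove (overflow 27)
  42÷1 = 42 each, +1 to first 0

Closure order: Elkhorn, Ironridge, Greywater, Ashgrove
Last habitat: Juniper with 76 animals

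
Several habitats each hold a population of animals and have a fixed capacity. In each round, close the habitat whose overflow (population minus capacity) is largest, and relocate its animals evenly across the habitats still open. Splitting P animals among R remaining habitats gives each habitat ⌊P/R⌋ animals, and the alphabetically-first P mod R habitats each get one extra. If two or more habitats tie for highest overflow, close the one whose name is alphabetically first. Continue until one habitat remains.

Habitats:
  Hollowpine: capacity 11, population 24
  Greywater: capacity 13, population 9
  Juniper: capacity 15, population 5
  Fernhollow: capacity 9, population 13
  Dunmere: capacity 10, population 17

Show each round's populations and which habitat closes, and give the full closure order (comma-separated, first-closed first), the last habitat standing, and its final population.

Closure order: Hollowpine, Dunmere, Fernhollow, Greywater
Last habitat: Juniper with 68 animals

Round 1: Dunmere=17 Fernhollow=13 Greywater=9 Hollowpine=24 Juniper=5 → close Hollowpine (overflow 13)
  24÷4 = 6 each, +1 to first 0
Round 2: Dunmere=23 Fernhollow=19 Greywater=15 Juniper=11 → close Dunmere (overflow 13)
  23÷3 = 7 each, +1 to first 2
Round 3: Fernhollow=27 Greywater=23 Juniper=18 → close Fernhollow (overflow 18)
  27÷2 = 13 each, +1 to first 1
Round 4: Greywater=37 Juniper=31 → close Greywater (overflow 24)
  37÷1 = 37 each, +1 to first 0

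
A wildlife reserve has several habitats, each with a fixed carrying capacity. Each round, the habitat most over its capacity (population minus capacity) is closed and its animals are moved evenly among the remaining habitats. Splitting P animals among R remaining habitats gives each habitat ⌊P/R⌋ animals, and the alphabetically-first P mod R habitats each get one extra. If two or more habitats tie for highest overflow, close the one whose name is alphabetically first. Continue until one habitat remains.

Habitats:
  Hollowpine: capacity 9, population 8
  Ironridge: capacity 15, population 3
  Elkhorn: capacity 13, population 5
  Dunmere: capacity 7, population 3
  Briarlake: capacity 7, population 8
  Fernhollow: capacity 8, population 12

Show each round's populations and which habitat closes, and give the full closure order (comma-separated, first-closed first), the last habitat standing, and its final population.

Closure order: Fernhollow, Briarlake, Hollowpine, Dunmere, Elkhorn
Last habitat: Ironridge with 39 animals

Round 1: Briarlake=8 Dunmere=3 Elkhorn=5 Fernhollow=12 Hollowpine=8 Ironridge=3 → close Fernhollow (overflow 4)
  12÷5 = 2 each, +1 to first 2
Round 2: Briarlake=11 Dunmere=6 Elkhorn=7 Hollowpine=10 Ironridge=5 → close Briarlake (overflow 4)
  11÷4 = 2 each, +1 to first 3
Round 3: Dunmere=9 Elkhorn=10 Hollowpine=13 Ironridge=7 → close Hollowpine (overflow 4)
  13÷3 = 4 each, +1 to first 1
Round 4: Dunmere=14 Elkhorn=14 Ironridge=11 → close Dunmere (overflow 7)
  14÷2 = 7 each, +1 to first 0
Round 5: Elkhorn=21 Ironridge=18 → close Elkhorn (overflow 8)
  21÷1 = 21 each, +1 to first 0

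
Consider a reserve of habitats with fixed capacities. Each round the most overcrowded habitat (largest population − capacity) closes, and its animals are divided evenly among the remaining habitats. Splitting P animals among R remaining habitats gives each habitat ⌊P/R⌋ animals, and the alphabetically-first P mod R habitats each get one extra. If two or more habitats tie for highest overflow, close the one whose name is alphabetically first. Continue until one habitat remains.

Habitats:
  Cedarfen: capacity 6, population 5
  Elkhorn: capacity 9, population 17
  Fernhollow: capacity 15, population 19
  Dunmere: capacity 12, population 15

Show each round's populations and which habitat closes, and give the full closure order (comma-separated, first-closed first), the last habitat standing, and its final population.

Round 1: Cedarfen=5 Dunmere=15 Elkhorn=17 Fernhollow=19 → close Elkhorn (overflow 8)
  17÷3 = 5 each, +1 to first 2
Round 2: Cedarfen=11 Dunmere=21 Fernhollow=24 → close Dunmere (overflow 9)
  21÷2 = 10 each, +1 to first 1
Round 3: Cedarfen=22 Fernhollow=34 → close Fernhollow (overflow 19)
  34÷1 = 34 each, +1 to first 0

Closure order: Elkhorn, Dunmere, Fernhollow
Last habitat: Cedarfen with 56 animals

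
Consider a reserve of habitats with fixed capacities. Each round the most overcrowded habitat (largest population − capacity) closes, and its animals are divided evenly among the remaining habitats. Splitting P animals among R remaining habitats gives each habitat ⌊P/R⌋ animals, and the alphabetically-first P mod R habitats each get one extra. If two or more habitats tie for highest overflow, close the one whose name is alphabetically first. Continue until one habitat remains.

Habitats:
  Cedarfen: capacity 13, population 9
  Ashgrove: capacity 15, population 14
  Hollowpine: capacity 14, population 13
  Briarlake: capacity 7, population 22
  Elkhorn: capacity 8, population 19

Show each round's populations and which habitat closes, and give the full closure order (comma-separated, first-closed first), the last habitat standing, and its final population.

Round 1: Ashgrove=14 Briarlake=22 Cedarfen=9 Elkhorn=19 Hollowpine=13 → close Briarlake (overflow 15)
  22÷4 = 5 each, +1 to first 2
Round 2: Ashgrove=20 Cedarfen=15 Elkhorn=24 Hollowpine=18 → close Elkhorn (overflow 16)
  24÷3 = 8 each, +1 to first 0
Round 3: Ashgrove=28 Cedarfen=23 Hollowpine=26 → close Ashgrove (overflow 13)
  28÷2 = 14 each, +1 to first 0
Round 4: Cedarfen=37 Hollowpine=40 → close Hollowpine (overflow 26)
  40÷1 = 40 each, +1 to first 0

Closure order: Briarlake, Elkhorn, Ashgrove, Hollowpine
Last habitat: Cedarfen with 77 animals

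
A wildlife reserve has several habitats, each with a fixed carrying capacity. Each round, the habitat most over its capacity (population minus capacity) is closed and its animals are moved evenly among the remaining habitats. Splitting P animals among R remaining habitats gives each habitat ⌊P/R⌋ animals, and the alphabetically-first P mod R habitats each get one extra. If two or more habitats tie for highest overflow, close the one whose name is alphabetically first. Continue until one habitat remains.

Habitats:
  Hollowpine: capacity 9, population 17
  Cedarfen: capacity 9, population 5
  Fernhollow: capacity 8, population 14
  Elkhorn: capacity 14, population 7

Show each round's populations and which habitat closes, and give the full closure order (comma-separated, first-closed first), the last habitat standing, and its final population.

Round 1: Cedarfen=5 Elkhorn=7 Fernhollow=14 Hollowpine=17 → close Hollowpine (overflow 8)
  17÷3 = 5 each, +1 to first 2
Round 2: Cedarfen=11 Elkhorn=13 Fernhollow=19 → close Fernhollow (overflow 11)
  19÷2 = 9 each, +1 to first 1
Round 3: Cedarfen=21 Elkhorn=22 → close Cedarfen (overflow 12)
  21÷1 = 21 each, +1 to first 0

Closure order: Hollowpine, Fernhollow, Cedarfen
Last habitat: Elkhorn with 43 animals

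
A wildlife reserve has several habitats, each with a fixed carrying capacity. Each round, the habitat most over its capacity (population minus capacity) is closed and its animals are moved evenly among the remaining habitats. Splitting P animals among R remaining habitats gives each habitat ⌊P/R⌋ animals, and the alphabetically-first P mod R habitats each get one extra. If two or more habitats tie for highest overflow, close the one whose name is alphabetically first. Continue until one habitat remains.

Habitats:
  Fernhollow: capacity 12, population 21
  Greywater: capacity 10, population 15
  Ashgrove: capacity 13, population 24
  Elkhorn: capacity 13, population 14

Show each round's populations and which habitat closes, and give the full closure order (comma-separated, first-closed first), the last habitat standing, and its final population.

Closure order: Ashgrove, Fernhollow, Greywater
Last habitat: Elkhorn with 74 animals

Round 1: Ashgrove=24 Elkhorn=14 Fernhollow=21 Greywater=15 → close Ashgrove (overflow 11)
  24÷3 = 8 each, +1 to first 0
Round 2: Elkhorn=22 Fernhollow=29 Greywater=23 → close Fernhollow (overflow 17)
  29÷2 = 14 each, +1 to first 1
Round 3: Elkhorn=37 Greywater=37 → close Greywater (overflow 27)
  37÷1 = 37 each, +1 to first 0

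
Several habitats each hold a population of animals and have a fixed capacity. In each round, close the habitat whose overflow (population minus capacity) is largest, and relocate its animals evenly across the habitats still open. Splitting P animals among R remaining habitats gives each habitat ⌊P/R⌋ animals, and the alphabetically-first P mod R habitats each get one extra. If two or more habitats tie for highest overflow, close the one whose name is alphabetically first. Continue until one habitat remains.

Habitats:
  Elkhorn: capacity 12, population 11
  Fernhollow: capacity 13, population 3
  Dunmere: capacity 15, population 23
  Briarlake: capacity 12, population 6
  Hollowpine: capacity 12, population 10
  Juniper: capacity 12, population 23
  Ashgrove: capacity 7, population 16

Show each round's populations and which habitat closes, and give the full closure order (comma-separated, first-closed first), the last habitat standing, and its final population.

Closure order: Juniper, Ashgrove, Dunmere, Elkhorn, Hollowpine, Briarlake
Last habitat: Fernhollow with 92 animals

Round 1: Ashgrove=16 Briarlake=6 Dunmere=23 Elkhorn=11 Fernhollow=3 Hollowpine=10 Juniper=23 → close Juniper (overflow 11)
  23÷6 = 3 each, +1 to first 5
Round 2: Ashgrove=20 Briarlake=10 Dunmere=27 Elkhorn=15 Fernhollow=7 Hollowpine=13 → close Ashgrove (overflow 13)
  20÷5 = 4 each, +1 to first 0
Round 3: Briarlake=14 Dunmere=31 Elkhorn=19 Fernhollow=11 Hollowpine=17 → close Dunmere (overflow 16)
  31÷4 = 7 each, +1 to first 3
Round 4: Briarlake=22 Elkhorn=27 Fernhollow=19 Hollowpine=24 → close Elkhorn (overflow 15)
  27÷3 = 9 each, +1 to first 0
Round 5: Briarlake=31 Fernhollow=28 Hollowpine=33 → close Hollowpine (overflow 21)
  33÷2 = 16 each, +1 to first 1
Round 6: Briarlake=48 Fernhollow=44 → close Briarlake (overflow 36)
  48÷1 = 48 each, +1 to first 0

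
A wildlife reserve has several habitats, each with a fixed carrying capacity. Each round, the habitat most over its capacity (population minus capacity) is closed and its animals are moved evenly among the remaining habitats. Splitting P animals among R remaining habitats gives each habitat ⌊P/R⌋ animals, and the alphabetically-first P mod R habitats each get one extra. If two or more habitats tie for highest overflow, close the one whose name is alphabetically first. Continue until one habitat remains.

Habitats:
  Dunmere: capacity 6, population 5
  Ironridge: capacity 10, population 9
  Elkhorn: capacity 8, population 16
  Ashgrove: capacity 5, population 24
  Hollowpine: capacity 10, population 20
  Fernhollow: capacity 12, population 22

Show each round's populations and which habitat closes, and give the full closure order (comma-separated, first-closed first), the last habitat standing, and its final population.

Round 1: Ashgrove=24 Dunmere=5 Elkhorn=16 Fernhollow=22 Hollowpine=20 Ironridge=9 → close Ashgrove (overflow 19)
  24÷5 = 4 each, +1 to first 4
Round 2: Dunmere=10 Elkhorn=21 Fernhollow=27 Hollowpine=25 Ironridge=13 → close Fernhollow (overflow 15)
  27÷4 = 6 each, +1 to first 3
Round 3: Dunmere=17 Elkhorn=28 Hollowpine=32 Ironridge=19 → close Hollowpine (overflow 22)
  32÷3 = 10 each, +1 to first 2
Round 4: Dunmere=28 Elkhorn=39 Ironridge=29 → close Elkhorn (overflow 31)
  39÷2 = 19 each, +1 to first 1
Round 5: Dunmere=48 Ironridge=48 → close Dunmere (overflow 42)
  48÷1 = 48 each, +1 to first 0

Closure order: Ashgrove, Fernhollow, Hollowpine, Elkhorn, Dunmere
Last habitat: Ironridge with 96 animals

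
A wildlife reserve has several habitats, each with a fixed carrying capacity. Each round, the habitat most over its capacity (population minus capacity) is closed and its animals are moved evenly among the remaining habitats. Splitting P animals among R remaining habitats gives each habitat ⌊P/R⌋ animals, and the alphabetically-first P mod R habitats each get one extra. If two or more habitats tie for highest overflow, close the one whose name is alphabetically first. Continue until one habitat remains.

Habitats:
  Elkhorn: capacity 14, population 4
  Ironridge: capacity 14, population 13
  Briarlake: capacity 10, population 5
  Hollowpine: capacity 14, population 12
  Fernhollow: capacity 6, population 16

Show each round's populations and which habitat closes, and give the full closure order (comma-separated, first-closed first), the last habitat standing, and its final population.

Round 1: Briarlake=5 Elkhorn=4 Fernhollow=16 Hollowpine=12 Ironridge=13 → close Fernhollow (overflow 10)
  16÷4 = 4 each, +1 to first 0
Round 2: Briarlake=9 Elkhorn=8 Hollowpine=16 Ironridge=17 → close Ironridge (overflow 3)
  17÷3 = 5 each, +1 to first 2
Round 3: Briarlake=15 Elkhorn=14 Hollowpine=21 → close Hollowpine (overflow 7)
  21÷2 = 10 each, +1 to first 1
Round 4: Briarlake=26 Elkhorn=24 → close Briarlake (overflow 16)
  26÷1 = 26 each, +1 to first 0

Closure order: Fernhollow, Ironridge, Hollowpine, Briarlake
Last habitat: Elkhorn with 50 animals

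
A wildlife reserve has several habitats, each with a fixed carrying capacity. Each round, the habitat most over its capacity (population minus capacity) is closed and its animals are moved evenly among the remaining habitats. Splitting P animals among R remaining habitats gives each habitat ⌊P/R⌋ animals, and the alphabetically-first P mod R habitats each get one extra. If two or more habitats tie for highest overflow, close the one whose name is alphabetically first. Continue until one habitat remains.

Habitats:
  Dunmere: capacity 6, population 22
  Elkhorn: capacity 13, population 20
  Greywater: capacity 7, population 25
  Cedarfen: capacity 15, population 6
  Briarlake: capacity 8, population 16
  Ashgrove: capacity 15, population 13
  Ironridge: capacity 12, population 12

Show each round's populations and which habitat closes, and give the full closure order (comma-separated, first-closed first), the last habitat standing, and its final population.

Round 1: Ashgrove=13 Briarlake=16 Cedarfen=6 Dunmere=22 Elkhorn=20 Greywater=25 Ironridge=12 → close Greywater (overflow 18)
  25÷6 = 4 each, +1 to first 1
Round 2: Ashgrove=18 Briarlake=20 Cedarfen=10 Dunmere=26 Elkhorn=24 Ironridge=16 → close Dunmere (overflow 20)
  26÷5 = 5 each, +1 to first 1
Round 3: Ashgrove=24 Briarlake=25 Cedarfen=15 Elkhorn=29 Ironridge=21 → close Briarlake (overflow 17)
  25÷4 = 6 each, +1 to first 1
Round 4: Ashgrove=31 Cedarfen=21 Elkhorn=35 Ironridge=27 → close Elkhorn (overflow 22)
  35÷3 = 11 each, +1 to first 2
Round 5: Ashgrove=43 Cedarfen=33 Ironridge=38 → close Ashgrove (overflow 28)
  43÷2 = 21 each, +1 to first 1
Round 6: Cedarfen=55 Ironridge=59 → close Ironridge (overflow 47)
  59÷1 = 59 each, +1 to first 0

Closure order: Greywater, Dunmere, Briarlake, Elkhorn, Ashgrove, Ironridge
Last habitat: Cedarfen with 114 animals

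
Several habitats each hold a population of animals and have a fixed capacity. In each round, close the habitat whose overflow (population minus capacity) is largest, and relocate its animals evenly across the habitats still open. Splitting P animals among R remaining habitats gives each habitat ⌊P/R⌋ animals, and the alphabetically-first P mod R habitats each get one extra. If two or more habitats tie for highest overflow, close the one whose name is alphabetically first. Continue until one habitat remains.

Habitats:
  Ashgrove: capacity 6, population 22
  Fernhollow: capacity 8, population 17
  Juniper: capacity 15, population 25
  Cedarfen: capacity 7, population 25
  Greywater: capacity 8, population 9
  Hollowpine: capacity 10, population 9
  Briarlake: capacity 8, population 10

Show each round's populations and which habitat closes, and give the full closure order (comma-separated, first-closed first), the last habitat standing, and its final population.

Closure order: Cedarfen, Ashgrove, Fernhollow, Juniper, Briarlake, Greywater
Last habitat: Hollowpine with 117 animals

Round 1: Ashgrove=22 Briarlake=10 Cedarfen=25 Fernhollow=17 Greywater=9 Hollowpine=9 Juniper=25 → close Cedarfen (overflow 18)
  25÷6 = 4 each, +1 to first 1
Round 2: Ashgrove=27 Briarlake=14 Fernhollow=21 Greywater=13 Hollowpine=13 Juniper=29 → close Ashgrove (overflow 21)
  27÷5 = 5 each, +1 to first 2
Round 3: Briarlake=20 Fernhollow=27 Greywater=18 Hollowpine=18 Juniper=34 → close Fernhollow (overflow 19)
  27÷4 = 6 each, +1 to first 3
Round 4: Briarlake=27 Greywater=25 Hollowpine=25 Juniper=40 → close Juniper (overflow 25)
  40÷3 = 13 each, +1 to first 1
Round 5: Briarlake=41 Greywater=38 Hollowpine=38 → close Briarlake (overflow 33)
  41÷2 = 20 each, +1 to first 1
Round 6: Greywater=59 Hollowpine=58 → close Greywater (overflow 51)
  59÷1 = 59 each, +1 to first 0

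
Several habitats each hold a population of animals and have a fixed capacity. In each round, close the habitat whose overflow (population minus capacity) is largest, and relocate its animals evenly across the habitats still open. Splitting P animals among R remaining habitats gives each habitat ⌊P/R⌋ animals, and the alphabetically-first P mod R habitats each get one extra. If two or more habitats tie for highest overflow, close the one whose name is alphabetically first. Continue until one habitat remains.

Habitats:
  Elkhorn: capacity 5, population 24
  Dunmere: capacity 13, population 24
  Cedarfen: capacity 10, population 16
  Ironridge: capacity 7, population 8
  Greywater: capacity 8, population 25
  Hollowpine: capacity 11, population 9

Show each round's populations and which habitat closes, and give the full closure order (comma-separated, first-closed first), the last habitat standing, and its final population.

Round 1: Cedarfen=16 Dunmere=24 Elkhorn=24 Greywater=25 Hollowpine=9 Ironridge=8 → close Elkhorn (overflow 19)
  24÷5 = 4 each, +1 to first 4
Round 2: Cedarfen=21 Dunmere=29 Greywater=30 Hollowpine=14 Ironridge=12 → close Greywater (overflow 22)
  30÷4 = 7 each, +1 to first 2
Round 3: Cedarfen=29 Dunmere=37 Hollowpine=21 Ironridge=19 → close Dunmere (overflow 24)
  37÷3 = 12 each, +1 to first 1
Round 4: Cedarfen=42 Hollowpine=33 Ironridge=31 → close Cedarfen (overflow 32)
  42÷2 = 21 each, +1 to first 0
Round 5: Hollowpine=54 Ironridge=52 → close Ironridge (overflow 45)
  52÷1 = 52 each, +1 to first 0

Closure order: Elkhorn, Greywater, Dunmere, Cedarfen, Ironridge
Last habitat: Hollowpine with 106 animals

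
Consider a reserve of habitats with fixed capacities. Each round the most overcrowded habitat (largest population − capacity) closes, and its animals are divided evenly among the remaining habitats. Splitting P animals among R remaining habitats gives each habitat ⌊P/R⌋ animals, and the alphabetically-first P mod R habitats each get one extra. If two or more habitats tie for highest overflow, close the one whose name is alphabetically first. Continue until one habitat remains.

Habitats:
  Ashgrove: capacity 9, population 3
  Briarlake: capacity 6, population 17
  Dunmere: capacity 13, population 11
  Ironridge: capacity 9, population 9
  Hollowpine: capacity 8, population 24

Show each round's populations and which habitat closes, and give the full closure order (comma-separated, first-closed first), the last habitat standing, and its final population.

Closure order: Hollowpine, Briarlake, Ironridge, Dunmere
Last habitat: Ashgrove with 64 animals

Round 1: Ashgrove=3 Briarlake=17 Dunmere=11 Hollowpine=24 Ironridge=9 → close Hollowpine (overflow 16)
  24÷4 = 6 each, +1 to first 0
Round 2: Ashgrove=9 Briarlake=23 Dunmere=17 Ironridge=15 → close Briarlake (overflow 17)
  23÷3 = 7 each, +1 to first 2
Round 3: Ashgrove=17 Dunmere=25 Ironridge=22 → close Ironridge (overflow 13)
  22÷2 = 11 each, +1 to first 0
Round 4: Ashgrove=28 Dunmere=36 → close Dunmere (overflow 23)
  36÷1 = 36 each, +1 to first 0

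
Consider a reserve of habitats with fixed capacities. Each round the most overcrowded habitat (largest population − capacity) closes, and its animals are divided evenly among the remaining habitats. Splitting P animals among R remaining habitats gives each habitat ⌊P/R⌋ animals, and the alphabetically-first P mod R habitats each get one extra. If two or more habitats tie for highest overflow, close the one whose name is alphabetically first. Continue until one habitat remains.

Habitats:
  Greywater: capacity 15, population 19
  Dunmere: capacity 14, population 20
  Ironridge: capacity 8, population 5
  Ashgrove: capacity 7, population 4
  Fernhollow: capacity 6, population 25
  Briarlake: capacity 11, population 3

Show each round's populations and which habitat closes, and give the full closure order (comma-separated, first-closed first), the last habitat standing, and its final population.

Round 1: Ashgrove=4 Briarlake=3 Dunmere=20 Fernhollow=25 Greywater=19 Ironridge=5 → close Fernhollow (overflow 19)
  25÷5 = 5 each, +1 to first 0
Round 2: Ashgrove=9 Briarlake=8 Dunmere=25 Greywater=24 Ironridge=10 → close Dunmere (overflow 11)
  25÷4 = 6 each, +1 to first 1
Round 3: Ashgrove=16 Briarlake=14 Greywater=30 Ironridge=16 → close Greywater (overflow 15)
  30÷3 = 10 each, +1 to first 0
Round 4: Ashgrove=26 Briarlake=24 Ironridge=26 → close Ashgrove (overflow 19)
  26÷2 = 13 each, +1 to first 0
Round 5: Briarlake=37 Ironridge=39 → close Ironridge (overflow 31)
  39÷1 = 39 each, +1 to first 0

Closure order: Fernhollow, Dunmere, Greywater, Ashgrove, Ironridge
Last habitat: Briarlake with 76 animals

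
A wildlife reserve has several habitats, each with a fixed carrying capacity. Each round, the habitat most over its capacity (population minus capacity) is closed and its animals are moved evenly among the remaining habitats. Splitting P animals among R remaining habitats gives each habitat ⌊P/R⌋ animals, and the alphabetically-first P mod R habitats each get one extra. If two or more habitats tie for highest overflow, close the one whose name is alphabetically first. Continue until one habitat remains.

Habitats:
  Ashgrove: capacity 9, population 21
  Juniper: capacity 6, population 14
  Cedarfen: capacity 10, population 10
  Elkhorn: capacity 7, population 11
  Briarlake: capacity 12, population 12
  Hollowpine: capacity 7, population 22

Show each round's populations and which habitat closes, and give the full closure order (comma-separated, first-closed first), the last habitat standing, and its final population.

Closure order: Hollowpine, Ashgrove, Juniper, Elkhorn, Briarlake
Last habitat: Cedarfen with 90 animals

Round 1: Ashgrove=21 Briarlake=12 Cedarfen=10 Elkhorn=11 Hollowpine=22 Juniper=14 → close Hollowpine (overflow 15)
  22÷5 = 4 each, +1 to first 2
Round 2: Ashgrove=26 Briarlake=17 Cedarfen=14 Elkhorn=15 Juniper=18 → close Ashgrove (overflow 17)
  26÷4 = 6 each, +1 to first 2
Round 3: Briarlake=24 Cedarfen=21 Elkhorn=21 Juniper=24 → close Juniper (overflow 18)
  24÷3 = 8 each, +1 to first 0
Round 4: Briarlake=32 Cedarfen=29 Elkhorn=29 → close Elkhorn (overflow 22)
  29÷2 = 14 each, +1 to first 1
Round 5: Briarlake=47 Cedarfen=43 → close Briarlake (overflow 35)
  47÷1 = 47 each, +1 to first 0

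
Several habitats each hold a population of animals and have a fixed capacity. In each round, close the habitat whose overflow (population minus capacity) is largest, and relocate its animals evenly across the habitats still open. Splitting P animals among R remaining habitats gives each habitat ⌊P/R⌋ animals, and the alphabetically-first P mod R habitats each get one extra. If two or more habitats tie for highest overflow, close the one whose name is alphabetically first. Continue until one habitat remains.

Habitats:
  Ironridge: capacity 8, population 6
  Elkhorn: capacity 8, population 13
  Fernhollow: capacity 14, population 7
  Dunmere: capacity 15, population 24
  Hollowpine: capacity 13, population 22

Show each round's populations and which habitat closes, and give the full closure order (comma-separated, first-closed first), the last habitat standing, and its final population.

Round 1: Dunmere=24 Elkhorn=13 Fernhollow=7 Hollowpine=22 Ironridge=6 → close Dunmere (overflow 9)
  24÷4 = 6 each, +1 to first 0
Round 2: Elkhorn=19 Fernhollow=13 Hollowpine=28 Ironridge=12 → close Hollowpine (overflow 15)
  28÷3 = 9 each, +1 to first 1
Round 3: Elkhorn=29 Fernhollow=22 Ironridge=21 → close Elkhorn (overflow 21)
  29÷2 = 14 each, +1 to first 1
Round 4: Fernhollow=37 Ironridge=35 → close Ironridge (overflow 27)
  35÷1 = 35 each, +1 to first 0

Closure order: Dunmere, Hollowpine, Elkhorn, Ironridge
Last habitat: Fernhollow with 72 animals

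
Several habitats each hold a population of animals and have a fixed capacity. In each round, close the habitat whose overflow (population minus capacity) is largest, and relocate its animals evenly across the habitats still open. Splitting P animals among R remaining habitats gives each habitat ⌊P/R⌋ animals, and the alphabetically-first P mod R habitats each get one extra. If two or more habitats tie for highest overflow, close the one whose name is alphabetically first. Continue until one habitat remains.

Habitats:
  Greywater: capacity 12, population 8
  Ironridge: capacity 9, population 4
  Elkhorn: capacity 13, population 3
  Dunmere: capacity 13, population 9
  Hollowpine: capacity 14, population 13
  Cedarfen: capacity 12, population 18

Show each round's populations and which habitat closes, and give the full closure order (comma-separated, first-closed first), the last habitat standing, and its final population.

Closure order: Cedarfen, Hollowpine, Dunmere, Greywater, Ironridge
Last habitat: Elkhorn with 55 animals

Round 1: Cedarfen=18 Dunmere=9 Elkhorn=3 Greywater=8 Hollowpine=13 Ironridge=4 → close Cedarfen (overflow 6)
  18÷5 = 3 each, +1 to first 3
Round 2: Dunmere=13 Elkhorn=7 Greywater=12 Hollowpine=16 Ironridge=7 → close Hollowpine (overflow 2)
  16÷4 = 4 each, +1 to first 0
Round 3: Dunmere=17 Elkhorn=11 Greywater=16 Ironridge=11 → close Dunmere (overflow 4)
  17÷3 = 5 each, +1 to first 2
Round 4: Elkhorn=17 Greywater=22 Ironridge=16 → close Greywater (overflow 10)
  22÷2 = 11 each, +1 to first 0
Round 5: Elkhorn=28 Ironridge=27 → close Ironridge (overflow 18)
  27÷1 = 27 each, +1 to first 0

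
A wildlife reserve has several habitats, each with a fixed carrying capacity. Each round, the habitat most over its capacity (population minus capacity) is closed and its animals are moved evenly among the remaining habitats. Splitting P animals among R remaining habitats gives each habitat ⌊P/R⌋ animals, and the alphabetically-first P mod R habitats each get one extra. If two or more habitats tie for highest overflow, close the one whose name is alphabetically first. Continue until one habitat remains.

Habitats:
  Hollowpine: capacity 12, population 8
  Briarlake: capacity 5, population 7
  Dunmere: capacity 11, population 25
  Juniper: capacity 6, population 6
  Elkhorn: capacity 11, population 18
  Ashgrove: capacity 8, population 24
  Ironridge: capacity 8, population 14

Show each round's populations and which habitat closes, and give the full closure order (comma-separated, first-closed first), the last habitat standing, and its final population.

Closure order: Ashgrove, Dunmere, Elkhorn, Ironridge, Briarlake, Juniper
Last habitat: Hollowpine with 102 animals

Round 1: Ashgrove=24 Briarlake=7 Dunmere=25 Elkhorn=18 Hollowpine=8 Ironridge=14 Juniper=6 → close Ashgrove (overflow 16)
  24÷6 = 4 each, +1 to first 0
Round 2: Briarlake=11 Dunmere=29 Elkhorn=22 Hollowpine=12 Ironridge=18 Juniper=10 → close Dunmere (overflow 18)
  29÷5 = 5 each, +1 to first 4
Round 3: Briarlake=17 Elkhorn=28 Hollowpine=18 Ironridge=24 Juniper=15 → close Elkhorn (overflow 17)
  28÷4 = 7 each, +1 to first 0
Round 4: Briarlake=24 Hollowpine=25 Ironridge=31 Juniper=22 → close Ironridge (overflow 23)
  31÷3 = 10 each, +1 to first 1
Round 5: Briarlake=35 Hollowpine=35 Juniper=32 → close Briarlake (overflow 30)
  35÷2 = 17 each, +1 to first 1
Round 6: Hollowpine=53 Juniper=49 → close Juniper (overflow 43)
  49÷1 = 49 each, +1 to first 0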